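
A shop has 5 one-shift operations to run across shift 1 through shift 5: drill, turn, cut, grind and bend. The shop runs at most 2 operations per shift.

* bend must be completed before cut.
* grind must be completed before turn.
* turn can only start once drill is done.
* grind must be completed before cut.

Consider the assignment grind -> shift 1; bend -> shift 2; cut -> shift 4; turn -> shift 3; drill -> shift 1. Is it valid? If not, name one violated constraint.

bend must be completed before cut — holds.
grind must be completed before cut — holds.
grind must be completed before turn — holds.
The shop runs at most 2 operations per shift — holds.
turn can only start once drill is done — holds.

Valid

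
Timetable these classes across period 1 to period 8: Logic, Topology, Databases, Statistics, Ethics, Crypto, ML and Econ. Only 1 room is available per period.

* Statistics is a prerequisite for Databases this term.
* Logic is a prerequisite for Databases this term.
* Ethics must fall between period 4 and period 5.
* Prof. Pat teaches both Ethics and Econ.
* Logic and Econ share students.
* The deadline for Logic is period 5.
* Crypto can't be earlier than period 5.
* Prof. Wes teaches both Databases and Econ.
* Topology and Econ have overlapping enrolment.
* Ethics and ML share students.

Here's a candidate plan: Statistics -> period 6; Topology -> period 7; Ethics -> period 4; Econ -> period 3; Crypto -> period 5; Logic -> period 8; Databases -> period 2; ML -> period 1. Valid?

Invalid. Logic is a prerequisite for Databases this term.

Topology and Econ have overlapping enrolment — holds.
Only 1 room is available per period — holds.
Prof. Wes teaches both Databases and Econ — holds.
Statistics is a prerequisite for Databases this term — violated.
Crypto can't be earlier than period 5 — holds.
Prof. Pat teaches both Ethics and Econ — holds.
Logic and Econ share students — holds.
Logic is a prerequisite for Databases this term — violated.
The deadline for Logic is period 5 — violated.
Ethics and ML share students — holds.
Ethics must fall between period 4 and period 5 — holds.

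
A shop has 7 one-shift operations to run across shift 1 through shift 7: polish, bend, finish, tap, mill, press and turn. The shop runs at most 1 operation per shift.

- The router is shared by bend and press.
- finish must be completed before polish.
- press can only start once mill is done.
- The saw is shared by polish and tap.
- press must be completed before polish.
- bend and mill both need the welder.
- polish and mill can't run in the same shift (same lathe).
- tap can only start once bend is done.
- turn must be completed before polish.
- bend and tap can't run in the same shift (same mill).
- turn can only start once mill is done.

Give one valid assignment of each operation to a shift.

turn=shift 3; polish=shift 5; bend=shift 6; press=shift 2; mill=shift 1; finish=shift 4; tap=shift 7

Checking: press(shift 2) before polish(shift 5); mill(shift 1) before press(shift 2); finish(shift 4) before polish(shift 5); turn(shift 3) before polish(shift 5); mill(shift 1) before turn(shift 3); bend(shift 6) before tap(shift 7); bend(shift 6) != press(shift 2); bend(shift 6) != mill(shift 1); bend(shift 6) != tap(shift 7); polish(shift 5) != mill(shift 1); polish(shift 5) != tap(shift 7); max 1 per shift (cap 1).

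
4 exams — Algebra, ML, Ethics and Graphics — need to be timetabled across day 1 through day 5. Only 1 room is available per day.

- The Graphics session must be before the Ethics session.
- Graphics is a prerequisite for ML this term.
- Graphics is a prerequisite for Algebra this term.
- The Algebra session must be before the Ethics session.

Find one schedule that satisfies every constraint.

Graphics in day 1, ML in day 4, Ethics in day 3, Algebra in day 2

Checking: Graphics(day 1) before Ethics(day 3); Graphics(day 1) before ML(day 4); Graphics(day 1) before Algebra(day 2); Algebra(day 2) before Ethics(day 3); max 1 per day (cap 1).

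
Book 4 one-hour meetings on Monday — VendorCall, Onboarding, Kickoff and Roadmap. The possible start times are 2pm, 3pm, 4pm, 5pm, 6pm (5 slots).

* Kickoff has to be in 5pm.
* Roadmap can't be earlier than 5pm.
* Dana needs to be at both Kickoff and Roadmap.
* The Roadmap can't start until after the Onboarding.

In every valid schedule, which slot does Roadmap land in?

6pm

Roadmap's window is 5pm–6pm.
Kickoff is fixed at 5pm, and Roadmap can't share a slot with Kickoff.
So Roadmap must be 6pm.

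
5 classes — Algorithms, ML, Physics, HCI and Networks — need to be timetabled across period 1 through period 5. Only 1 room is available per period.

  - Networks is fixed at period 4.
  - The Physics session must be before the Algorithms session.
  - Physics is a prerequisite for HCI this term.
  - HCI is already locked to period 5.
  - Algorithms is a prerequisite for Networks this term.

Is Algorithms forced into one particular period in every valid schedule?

No

Algorithms can be period 2 (e.g. HCI in period 5, Algorithms in period 2, Physics in period 1, ML in period 3, Networks in period 4) or period 3 (e.g. Networks -> period 4, Physics -> period 1, ML -> period 2, Algorithms -> period 3, HCI -> period 5).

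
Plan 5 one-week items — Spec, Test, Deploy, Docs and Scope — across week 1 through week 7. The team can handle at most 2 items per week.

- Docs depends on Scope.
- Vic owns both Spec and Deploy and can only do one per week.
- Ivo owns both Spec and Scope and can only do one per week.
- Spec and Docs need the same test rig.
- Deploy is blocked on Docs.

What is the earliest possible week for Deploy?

week 3

Precedence pushes Deploy to at least week 3.
Deploy at week 3 is achievable: Docs=week 2, Spec=week 4, Deploy=week 3, Test=week 1, Scope=week 1.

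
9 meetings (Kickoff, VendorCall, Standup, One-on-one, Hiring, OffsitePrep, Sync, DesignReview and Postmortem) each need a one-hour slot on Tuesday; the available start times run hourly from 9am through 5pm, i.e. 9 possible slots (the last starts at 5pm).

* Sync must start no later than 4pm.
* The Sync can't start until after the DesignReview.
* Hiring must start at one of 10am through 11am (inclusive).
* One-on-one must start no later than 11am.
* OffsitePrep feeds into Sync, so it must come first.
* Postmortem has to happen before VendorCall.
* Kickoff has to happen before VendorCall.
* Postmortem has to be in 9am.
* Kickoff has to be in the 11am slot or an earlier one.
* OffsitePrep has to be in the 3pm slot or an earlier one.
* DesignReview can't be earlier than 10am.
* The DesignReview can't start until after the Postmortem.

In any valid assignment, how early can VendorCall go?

Precedence pushes VendorCall to at least 10am.
VendorCall at 10am is achievable: Kickoff in 9am; OffsitePrep in 9am; One-on-one in 9am; VendorCall in 10am; Hiring in 10am; DesignReview in 10am; Sync in 11am; Postmortem in 9am; Standup in 9am.

10am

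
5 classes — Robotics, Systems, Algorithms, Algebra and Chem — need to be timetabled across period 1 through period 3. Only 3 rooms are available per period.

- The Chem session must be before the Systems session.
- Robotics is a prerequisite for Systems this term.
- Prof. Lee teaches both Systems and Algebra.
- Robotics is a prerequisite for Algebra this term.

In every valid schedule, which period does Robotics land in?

period 1

Downstream work caps Robotics at period 2.
So Robotics is pinned to period 1.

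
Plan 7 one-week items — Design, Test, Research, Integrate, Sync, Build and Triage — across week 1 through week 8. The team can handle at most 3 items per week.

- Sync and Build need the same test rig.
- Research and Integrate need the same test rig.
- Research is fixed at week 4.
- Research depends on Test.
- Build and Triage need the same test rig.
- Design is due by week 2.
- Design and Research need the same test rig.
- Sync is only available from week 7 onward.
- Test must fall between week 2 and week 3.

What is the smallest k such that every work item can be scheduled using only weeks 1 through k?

The precedence chain requires at least 2 distinct weeks.
With at most 3 per week and 7 work items, at least 3 weeks are needed.
Sync can't be placed before week 7, so the schedule must run through at least week 7.
7 works (last occupied week: week 7): for example Test in week 2; Research in week 4; Triage in week 2; Design in week 1; Integrate in week 1; Build in week 1; Sync in week 7.

7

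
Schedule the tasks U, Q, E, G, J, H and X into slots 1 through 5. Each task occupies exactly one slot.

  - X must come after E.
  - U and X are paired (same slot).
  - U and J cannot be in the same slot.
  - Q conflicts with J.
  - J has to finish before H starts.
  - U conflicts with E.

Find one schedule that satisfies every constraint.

G=1; U=2; J=1; H=2; Q=2; E=1; X=2

Checking: J(1) before H(2); E(1) before X(2); U(2) != J(1); Q(2) != J(1); U(2) != E(1); U = X = 2.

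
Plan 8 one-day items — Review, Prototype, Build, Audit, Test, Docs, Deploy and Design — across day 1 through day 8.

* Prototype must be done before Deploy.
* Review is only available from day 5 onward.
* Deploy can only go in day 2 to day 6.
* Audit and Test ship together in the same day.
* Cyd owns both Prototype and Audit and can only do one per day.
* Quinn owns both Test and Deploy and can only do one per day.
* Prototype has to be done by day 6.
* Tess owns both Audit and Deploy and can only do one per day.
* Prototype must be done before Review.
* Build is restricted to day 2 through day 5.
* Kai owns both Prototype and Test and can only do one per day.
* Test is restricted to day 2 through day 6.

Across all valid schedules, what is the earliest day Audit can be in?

day 2

Audit must be in the same day as Test, which can't be before day 2, so Audit is at least day 2; Audit must be in the same day as Test, which can't be after day 6, so Audit is at most day 6.
Audit at day 2 is achievable: Prototype -> day 1, Design -> day 1, Docs -> day 1, Audit -> day 2, Build -> day 2, Deploy -> day 3, Review -> day 5, Test -> day 2.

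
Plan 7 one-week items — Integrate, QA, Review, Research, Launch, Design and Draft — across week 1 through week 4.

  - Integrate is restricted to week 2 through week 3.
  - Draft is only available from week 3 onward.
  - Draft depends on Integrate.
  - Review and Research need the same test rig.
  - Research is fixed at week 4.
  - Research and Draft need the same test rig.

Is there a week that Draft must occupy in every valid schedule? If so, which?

week 3

Draft's window is week 3–week 4.
Research is fixed at week 4, and Draft can't share a week with Research.
So Draft must be week 3.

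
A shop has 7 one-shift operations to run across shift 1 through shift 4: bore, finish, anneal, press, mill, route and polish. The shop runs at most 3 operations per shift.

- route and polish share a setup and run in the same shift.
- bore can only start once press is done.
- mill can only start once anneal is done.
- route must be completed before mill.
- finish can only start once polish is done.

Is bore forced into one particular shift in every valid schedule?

No

bore can be shift 2 (e.g. bore in shift 2, press in shift 1, anneal in shift 2, finish in shift 2, route in shift 1, mill in shift 3, polish in shift 1) or shift 3 (e.g. polish in shift 1; finish in shift 2; press in shift 2; route in shift 1; anneal in shift 1; bore in shift 3; mill in shift 2).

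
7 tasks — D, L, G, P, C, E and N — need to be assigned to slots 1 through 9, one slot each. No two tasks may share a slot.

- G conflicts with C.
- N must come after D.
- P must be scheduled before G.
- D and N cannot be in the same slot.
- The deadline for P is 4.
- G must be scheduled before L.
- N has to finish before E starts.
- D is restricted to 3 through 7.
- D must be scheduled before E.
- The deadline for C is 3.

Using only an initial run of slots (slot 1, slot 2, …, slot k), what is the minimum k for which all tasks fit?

7 slots

The precedence chain requires at least 3 distinct slots.
With at most 1 per slot and 7 tasks, at least 7 slots are needed.
Propagating the time windows through the other constraints, E can't land before 5, so the schedule must run through at least slot 5.
7 works (last occupied slot: 7): for example C=1, G=4, E=6, N=5, P=2, D=3, L=7.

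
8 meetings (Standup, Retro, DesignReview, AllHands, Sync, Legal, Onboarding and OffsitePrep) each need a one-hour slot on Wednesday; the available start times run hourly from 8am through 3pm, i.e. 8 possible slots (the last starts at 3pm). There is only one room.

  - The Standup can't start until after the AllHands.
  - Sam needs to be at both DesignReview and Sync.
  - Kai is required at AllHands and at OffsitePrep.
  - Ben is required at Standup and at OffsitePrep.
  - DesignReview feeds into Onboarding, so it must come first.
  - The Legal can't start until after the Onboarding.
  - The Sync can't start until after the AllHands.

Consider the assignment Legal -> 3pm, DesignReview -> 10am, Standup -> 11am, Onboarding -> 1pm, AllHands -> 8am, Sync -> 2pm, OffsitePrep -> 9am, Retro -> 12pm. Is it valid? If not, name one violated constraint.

Yes, all constraints hold

There is only one room — holds.
Ben is required at Standup and at OffsitePrep — holds.
Kai is required at AllHands and at OffsitePrep — holds.
DesignReview feeds into Onboarding, so it must come first — holds.
The Standup can't start until after the AllHands — holds.
Sam needs to be at both DesignReview and Sync — holds.
The Legal can't start until after the Onboarding — holds.
The Sync can't start until after the AllHands — holds.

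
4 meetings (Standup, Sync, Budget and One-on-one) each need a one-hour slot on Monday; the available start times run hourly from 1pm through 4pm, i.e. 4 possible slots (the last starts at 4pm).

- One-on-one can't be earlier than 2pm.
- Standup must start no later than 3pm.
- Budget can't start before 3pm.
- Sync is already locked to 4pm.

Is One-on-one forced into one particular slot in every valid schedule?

No

One-on-one can be 2pm (e.g. Budget -> 3pm, Standup -> 1pm, One-on-one -> 2pm, Sync -> 4pm) or 3pm (e.g. Sync -> 4pm; Standup -> 1pm; Budget -> 3pm; One-on-one -> 3pm).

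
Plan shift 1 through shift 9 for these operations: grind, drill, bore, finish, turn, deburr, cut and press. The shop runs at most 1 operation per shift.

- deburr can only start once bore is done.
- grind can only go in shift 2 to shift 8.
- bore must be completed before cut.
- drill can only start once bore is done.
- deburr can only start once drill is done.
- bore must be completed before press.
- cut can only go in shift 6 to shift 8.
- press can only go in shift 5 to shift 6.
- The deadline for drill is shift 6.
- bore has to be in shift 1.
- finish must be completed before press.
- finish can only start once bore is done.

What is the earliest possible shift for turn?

shift 2

turn at shift 2 is achievable: bore in shift 1; drill in shift 3; cut in shift 6; deburr in shift 8; finish in shift 4; turn in shift 2; grind in shift 7; press in shift 5.
Nothing earlier works — the capacity limit rule out every shift before shift 2.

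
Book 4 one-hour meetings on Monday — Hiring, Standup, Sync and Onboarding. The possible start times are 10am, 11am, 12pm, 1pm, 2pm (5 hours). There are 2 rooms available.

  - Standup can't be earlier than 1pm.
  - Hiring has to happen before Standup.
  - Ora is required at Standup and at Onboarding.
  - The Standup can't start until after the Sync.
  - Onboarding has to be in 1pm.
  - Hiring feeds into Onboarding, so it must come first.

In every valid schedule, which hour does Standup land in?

Standup's window is 1pm–2pm.
Onboarding is fixed at 1pm, and Standup can't share a hour with Onboarding.
So Standup must be 2pm.

2pm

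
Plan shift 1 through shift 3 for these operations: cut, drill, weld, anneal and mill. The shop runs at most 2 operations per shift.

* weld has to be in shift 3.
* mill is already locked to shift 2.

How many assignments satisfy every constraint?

12

Splitting on cut: it can be shift 1 (6), shift 2 (3), shift 3 (3). Listing each branch's schedules as (drill, weld, anneal, mill) by shift number:
cut=shift 1: (1,3,2,2) (1,3,3,2) (2,3,1,2) (2,3,3,2) (3,3,1,2) (3,3,2,2) — 6.
cut=shift 2: (1,3,1,2) (1,3,3,2) (3,3,1,2) — 3.
cut=shift 3: (1,3,1,2) (1,3,2,2) (2,3,1,2) — 3.
Summing: 6 + 3 + 3 = 12.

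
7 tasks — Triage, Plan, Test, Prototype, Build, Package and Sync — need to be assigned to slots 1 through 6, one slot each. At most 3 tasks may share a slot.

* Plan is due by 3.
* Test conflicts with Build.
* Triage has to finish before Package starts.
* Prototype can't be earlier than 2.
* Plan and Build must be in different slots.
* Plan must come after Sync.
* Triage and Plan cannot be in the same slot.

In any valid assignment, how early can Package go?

2

Precedence pushes Package to at least 2.
Package at 2 is achievable: Triage in 1, Build in 3, Test in 1, Plan in 2, Prototype in 2, Package in 2, Sync in 1.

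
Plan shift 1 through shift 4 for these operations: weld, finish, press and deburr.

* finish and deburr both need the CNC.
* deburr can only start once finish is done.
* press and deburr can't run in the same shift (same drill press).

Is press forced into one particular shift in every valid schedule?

No

press can be shift 1 (e.g. finish=shift 1; press=shift 1; weld=shift 1; deburr=shift 2) or shift 2 (e.g. finish in shift 1, deburr in shift 3, weld in shift 1, press in shift 2).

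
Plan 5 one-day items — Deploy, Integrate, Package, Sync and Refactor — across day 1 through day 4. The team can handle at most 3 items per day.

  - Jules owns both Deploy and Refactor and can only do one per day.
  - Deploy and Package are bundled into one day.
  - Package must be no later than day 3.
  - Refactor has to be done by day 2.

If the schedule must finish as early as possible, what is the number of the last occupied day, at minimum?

day 2

With at most 3 per day and 5 work items, at least 2 days are needed.
2 works (last occupied day: day 2): for example Refactor -> day 2, Package -> day 1, Deploy -> day 1, Sync -> day 2, Integrate -> day 1.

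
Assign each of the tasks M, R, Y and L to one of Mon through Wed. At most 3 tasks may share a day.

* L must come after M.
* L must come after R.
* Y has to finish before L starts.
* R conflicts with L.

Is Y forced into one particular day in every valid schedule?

Y can be Mon (e.g. Y in Mon, L in Tue, R in Mon, M in Mon) or Tue (e.g. R=Mon, L=Wed, M=Mon, Y=Tue).

No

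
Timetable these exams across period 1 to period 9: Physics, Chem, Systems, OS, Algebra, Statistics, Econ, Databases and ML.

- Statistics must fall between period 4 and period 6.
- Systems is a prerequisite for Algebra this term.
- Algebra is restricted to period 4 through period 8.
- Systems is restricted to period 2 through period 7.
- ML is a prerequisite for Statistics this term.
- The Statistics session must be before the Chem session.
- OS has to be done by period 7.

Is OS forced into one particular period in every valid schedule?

OS can be period 1 (e.g. Econ=period 1; ML=period 1; Statistics=period 4; Chem=period 5; Systems=period 2; Physics=period 1; Databases=period 1; OS=period 1; Algebra=period 4) or period 2 (e.g. Econ in period 1, Physics in period 1, OS in period 2, Chem in period 5, Systems in period 2, ML in period 1, Databases in period 1, Algebra in period 4, Statistics in period 4).

No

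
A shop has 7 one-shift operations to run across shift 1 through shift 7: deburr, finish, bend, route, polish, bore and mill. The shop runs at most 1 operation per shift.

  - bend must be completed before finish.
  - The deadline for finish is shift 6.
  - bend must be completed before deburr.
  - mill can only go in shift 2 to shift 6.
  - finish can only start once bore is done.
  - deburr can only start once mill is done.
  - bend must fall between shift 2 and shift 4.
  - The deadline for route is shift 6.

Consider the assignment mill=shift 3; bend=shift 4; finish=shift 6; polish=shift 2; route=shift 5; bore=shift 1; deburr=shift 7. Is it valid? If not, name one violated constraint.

Yes

bend must fall between shift 2 and shift 4 — holds.
The deadline for route is shift 6 — holds.
finish can only start once bore is done — holds.
bend must be completed before deburr — holds.
The shop runs at most 1 operation per shift — holds.
bend must be completed before finish — holds.
The deadline for finish is shift 6 — holds.
mill can only go in shift 2 to shift 6 — holds.
deburr can only start once mill is done — holds.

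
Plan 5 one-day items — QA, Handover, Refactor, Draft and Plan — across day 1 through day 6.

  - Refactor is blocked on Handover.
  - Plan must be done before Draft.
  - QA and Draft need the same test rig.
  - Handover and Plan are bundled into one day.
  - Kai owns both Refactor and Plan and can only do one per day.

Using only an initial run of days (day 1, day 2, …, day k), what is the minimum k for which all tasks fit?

The precedence chain requires at least 2 distinct days.
2 works (last occupied day: day 2): for example Plan -> day 1; Refactor -> day 2; QA -> day 1; Draft -> day 2; Handover -> day 1.

2 days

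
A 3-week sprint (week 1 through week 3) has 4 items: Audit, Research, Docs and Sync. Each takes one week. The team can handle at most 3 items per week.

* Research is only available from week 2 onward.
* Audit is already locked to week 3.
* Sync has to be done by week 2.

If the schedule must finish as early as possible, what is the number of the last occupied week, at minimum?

week 3

With at most 3 per week and 4 tasks, at least 2 weeks are needed.
Audit can't be placed before week 3, so the schedule must run through at least week 3.
3 works (last occupied week: week 3): for example Research in week 2, Sync in week 1, Audit in week 3, Docs in week 1.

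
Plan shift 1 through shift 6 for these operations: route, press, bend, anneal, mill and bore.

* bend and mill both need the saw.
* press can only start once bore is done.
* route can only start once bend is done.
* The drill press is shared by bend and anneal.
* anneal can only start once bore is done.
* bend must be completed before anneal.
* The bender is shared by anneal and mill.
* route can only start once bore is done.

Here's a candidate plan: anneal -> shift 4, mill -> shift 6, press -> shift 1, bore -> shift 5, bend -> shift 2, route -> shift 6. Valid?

bend must be completed before anneal — holds.
press can only start once bore is done — violated.
route can only start once bore is done — holds.
anneal can only start once bore is done — violated.
bend and mill both need the saw — holds.
The bender is shared by anneal and mill — holds.
route can only start once bend is done — holds.
The drill press is shared by bend and anneal — holds.

No. press can only start once bore is done is not satisfied.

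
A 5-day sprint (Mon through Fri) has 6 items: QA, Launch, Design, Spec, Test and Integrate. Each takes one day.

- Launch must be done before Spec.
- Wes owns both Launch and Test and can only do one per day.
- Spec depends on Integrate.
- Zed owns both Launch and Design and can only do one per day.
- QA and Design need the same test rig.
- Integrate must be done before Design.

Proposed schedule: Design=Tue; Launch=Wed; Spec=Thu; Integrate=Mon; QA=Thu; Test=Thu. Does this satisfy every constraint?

Valid

Launch must be done before Spec — holds.
Zed owns both Launch and Design and can only do one per day — holds.
QA and Design need the same test rig — holds.
Wes owns both Launch and Test and can only do one per day — holds.
Spec depends on Integrate — holds.
Integrate must be done before Design — holds.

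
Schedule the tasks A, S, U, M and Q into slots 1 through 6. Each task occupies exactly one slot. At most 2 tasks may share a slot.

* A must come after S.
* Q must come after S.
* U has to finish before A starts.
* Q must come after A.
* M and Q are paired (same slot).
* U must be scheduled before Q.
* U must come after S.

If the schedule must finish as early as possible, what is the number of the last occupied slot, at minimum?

slot 4

The precedence chain requires at least 4 distinct slots.
With at most 2 per slot and 5 tasks, at least 3 slots are needed.
4 works (last occupied slot: 4): for example A in 3; Q in 4; S in 1; U in 2; M in 4.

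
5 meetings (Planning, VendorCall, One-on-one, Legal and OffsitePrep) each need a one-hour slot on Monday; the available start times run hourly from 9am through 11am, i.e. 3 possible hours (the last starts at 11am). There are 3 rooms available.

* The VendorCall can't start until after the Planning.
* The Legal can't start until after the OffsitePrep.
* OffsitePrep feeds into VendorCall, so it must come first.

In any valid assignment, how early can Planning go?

9am

Downstream work caps Planning at 10am.
Planning at 9am is achievable: VendorCall=10am; OffsitePrep=9am; Legal=10am; One-on-one=9am; Planning=9am.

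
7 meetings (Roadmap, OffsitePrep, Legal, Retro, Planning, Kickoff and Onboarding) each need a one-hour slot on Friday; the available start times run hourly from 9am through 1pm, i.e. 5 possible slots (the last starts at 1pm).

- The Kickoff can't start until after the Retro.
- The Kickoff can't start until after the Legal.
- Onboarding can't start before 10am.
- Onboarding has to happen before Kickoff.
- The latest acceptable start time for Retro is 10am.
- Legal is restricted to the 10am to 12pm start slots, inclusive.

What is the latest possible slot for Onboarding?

12pm

Onboarding is available from 10am; downstream work caps Onboarding at 12pm.
Onboarding at 12pm is achievable: Kickoff -> 1pm, OffsitePrep -> 9am, Roadmap -> 9am, Legal -> 10am, Planning -> 9am, Onboarding -> 12pm, Retro -> 9am.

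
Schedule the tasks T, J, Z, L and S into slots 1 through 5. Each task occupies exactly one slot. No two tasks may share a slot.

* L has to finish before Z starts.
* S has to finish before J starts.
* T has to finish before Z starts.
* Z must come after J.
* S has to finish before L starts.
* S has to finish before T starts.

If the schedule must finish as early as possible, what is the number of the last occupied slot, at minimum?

The precedence chain requires at least 3 distinct slots.
With at most 1 per slot and 5 tasks, at least 5 slots are needed.
5 works (last occupied slot: 5): for example T -> 2, J -> 3, Z -> 5, L -> 4, S -> 1.

slot 5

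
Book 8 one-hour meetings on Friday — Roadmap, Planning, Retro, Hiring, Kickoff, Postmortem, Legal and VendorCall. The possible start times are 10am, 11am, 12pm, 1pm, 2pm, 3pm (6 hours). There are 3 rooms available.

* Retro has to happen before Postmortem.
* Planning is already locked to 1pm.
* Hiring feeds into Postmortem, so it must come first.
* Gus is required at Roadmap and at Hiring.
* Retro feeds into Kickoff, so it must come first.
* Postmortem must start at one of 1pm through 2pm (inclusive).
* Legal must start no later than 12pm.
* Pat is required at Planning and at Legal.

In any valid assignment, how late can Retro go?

1pm

Downstream work caps Retro at 1pm.
Retro at 1pm is achievable: Retro=1pm; Postmortem=2pm; Roadmap=11am; Planning=1pm; VendorCall=10am; Kickoff=2pm; Hiring=10am; Legal=10am.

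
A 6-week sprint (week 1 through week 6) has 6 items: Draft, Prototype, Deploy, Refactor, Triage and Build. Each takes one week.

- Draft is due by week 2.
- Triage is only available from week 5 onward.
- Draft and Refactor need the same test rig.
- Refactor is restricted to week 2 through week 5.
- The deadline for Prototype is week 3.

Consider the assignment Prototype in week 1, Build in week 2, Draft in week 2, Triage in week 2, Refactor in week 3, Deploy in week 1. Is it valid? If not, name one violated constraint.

Triage is only available from week 5 onward — violated.
The deadline for Prototype is week 3 — holds.
Draft and Refactor need the same test rig — holds.
Draft is due by week 2 — holds.
Refactor is restricted to week 2 through week 5 — holds.

No — it violates: Triage is only available from week 5 onward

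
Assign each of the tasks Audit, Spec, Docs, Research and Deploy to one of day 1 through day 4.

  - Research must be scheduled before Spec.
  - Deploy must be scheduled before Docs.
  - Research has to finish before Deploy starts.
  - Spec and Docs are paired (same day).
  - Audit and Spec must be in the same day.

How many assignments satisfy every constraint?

4

Enumerating: Spec -> day 3, Deploy -> day 2, Docs -> day 3, Audit -> day 3, Research -> day 1 | Audit in day 4, Docs in day 4, Deploy in day 2, Research in day 1, Spec in day 4 | Deploy -> day 3, Docs -> day 4, Audit -> day 4, Spec -> day 4, Research -> day 1 | Audit in day 4, Docs in day 4, Spec in day 4, Research in day 2, Deploy in day 3.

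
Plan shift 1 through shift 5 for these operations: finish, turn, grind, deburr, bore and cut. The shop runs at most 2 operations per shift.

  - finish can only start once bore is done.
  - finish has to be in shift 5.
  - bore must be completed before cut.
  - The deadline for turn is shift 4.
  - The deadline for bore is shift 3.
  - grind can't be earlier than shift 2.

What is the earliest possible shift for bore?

Bore's own window allows nothing later than shift 3.
bore at shift 1 is achievable: grind in shift 2, bore in shift 1, deburr in shift 3, turn in shift 1, cut in shift 2, finish in shift 5.

shift 1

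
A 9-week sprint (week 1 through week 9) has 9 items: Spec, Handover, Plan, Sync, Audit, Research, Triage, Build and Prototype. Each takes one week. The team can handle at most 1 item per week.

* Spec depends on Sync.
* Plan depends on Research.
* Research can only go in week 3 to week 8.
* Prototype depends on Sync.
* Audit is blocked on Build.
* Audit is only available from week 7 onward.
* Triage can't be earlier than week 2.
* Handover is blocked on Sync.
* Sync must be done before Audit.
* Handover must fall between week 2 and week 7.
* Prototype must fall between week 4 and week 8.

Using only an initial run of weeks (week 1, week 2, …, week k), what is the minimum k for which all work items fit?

9 weeks

The precedence chain requires at least 2 distinct weeks.
With at most 1 per week and 9 work items, at least 9 weeks are needed.
Audit can't be placed before week 7, so the schedule must run through at least week 7.
9 works (last occupied week: week 9): for example Research in week 3, Build in week 6, Handover in week 2, Spec in week 8, Audit in week 7, Triage in week 5, Prototype in week 4, Sync in week 1, Plan in week 9.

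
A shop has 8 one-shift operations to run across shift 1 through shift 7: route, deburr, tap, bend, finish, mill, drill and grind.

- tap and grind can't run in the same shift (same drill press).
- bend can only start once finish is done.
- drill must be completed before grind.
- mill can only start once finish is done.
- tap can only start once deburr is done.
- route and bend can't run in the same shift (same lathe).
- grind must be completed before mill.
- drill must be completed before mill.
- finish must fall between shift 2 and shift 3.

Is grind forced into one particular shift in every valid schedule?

grind can be shift 2 (e.g. tap in shift 3, finish in shift 2, mill in shift 3, route in shift 1, bend in shift 3, drill in shift 1, deburr in shift 1, grind in shift 2) or shift 3 (e.g. tap in shift 2; finish in shift 2; deburr in shift 1; bend in shift 3; grind in shift 3; drill in shift 1; route in shift 1; mill in shift 4).

No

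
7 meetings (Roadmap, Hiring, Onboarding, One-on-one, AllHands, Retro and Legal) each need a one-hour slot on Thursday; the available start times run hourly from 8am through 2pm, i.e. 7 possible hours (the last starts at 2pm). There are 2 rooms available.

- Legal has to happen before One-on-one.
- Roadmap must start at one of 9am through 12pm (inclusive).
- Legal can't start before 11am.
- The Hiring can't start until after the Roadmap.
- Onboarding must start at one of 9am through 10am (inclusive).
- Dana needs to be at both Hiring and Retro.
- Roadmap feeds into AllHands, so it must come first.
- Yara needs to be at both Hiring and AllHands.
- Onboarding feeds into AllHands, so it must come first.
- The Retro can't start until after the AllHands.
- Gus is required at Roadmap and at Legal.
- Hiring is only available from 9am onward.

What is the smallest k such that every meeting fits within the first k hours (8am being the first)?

The precedence chain requires at least 3 distinct hours.
With at most 2 per hour and 7 meetings, at least 4 hours are needed.
Propagating the time windows through the other constraints, One-on-one can't land before 12pm — that is hour 5 counting from 8am — so the schedule must run through at least 5 hours.
5 works (last occupied hour: 12pm): for example Legal in 11am, Roadmap in 9am, One-on-one in 12pm, Onboarding in 9am, Retro in 12pm, Hiring in 10am, AllHands in 11am.

5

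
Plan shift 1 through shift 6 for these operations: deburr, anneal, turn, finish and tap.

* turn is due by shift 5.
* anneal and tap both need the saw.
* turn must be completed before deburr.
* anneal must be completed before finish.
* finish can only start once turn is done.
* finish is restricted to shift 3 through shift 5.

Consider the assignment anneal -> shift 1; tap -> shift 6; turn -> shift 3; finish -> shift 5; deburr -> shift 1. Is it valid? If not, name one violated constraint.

finish is restricted to shift 3 through shift 5 — holds.
turn is due by shift 5 — holds.
finish can only start once turn is done — holds.
turn must be completed before deburr — violated.
anneal and tap both need the saw — holds.
anneal must be completed before finish — holds.

No — it violates: turn must be completed before deburr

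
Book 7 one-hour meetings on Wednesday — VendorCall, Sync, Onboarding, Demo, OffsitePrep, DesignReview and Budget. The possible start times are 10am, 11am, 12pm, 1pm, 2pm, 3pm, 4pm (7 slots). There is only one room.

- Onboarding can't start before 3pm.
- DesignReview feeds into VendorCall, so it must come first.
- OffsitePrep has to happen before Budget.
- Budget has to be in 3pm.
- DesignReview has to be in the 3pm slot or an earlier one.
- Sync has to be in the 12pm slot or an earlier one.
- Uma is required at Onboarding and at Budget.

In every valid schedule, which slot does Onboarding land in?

Onboarding's window is 3pm–4pm.
Budget is fixed at 3pm, and Onboarding can't share a slot with Budget.
So Onboarding must be 4pm.

4pm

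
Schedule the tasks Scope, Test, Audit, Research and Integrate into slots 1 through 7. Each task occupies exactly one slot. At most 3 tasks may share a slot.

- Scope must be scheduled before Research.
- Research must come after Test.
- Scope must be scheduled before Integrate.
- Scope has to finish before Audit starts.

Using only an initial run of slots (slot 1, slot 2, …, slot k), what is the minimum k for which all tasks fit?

2

The precedence chain requires at least 2 distinct slots.
With at most 3 per slot and 5 tasks, at least 2 slots are needed.
2 works (last occupied slot: 2): for example Integrate=2; Test=1; Scope=1; Audit=2; Research=2.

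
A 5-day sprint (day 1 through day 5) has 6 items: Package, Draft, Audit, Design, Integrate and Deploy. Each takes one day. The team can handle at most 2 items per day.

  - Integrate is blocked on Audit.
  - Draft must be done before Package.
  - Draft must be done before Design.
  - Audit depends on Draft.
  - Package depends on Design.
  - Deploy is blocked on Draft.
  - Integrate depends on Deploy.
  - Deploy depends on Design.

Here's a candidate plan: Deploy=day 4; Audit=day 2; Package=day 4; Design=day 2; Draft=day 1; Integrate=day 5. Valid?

Yes, all constraints hold

Integrate is blocked on Audit — holds.
Audit depends on Draft — holds.
Package depends on Design — holds.
Draft must be done before Package — holds.
The team can handle at most 2 items per day — holds.
Deploy depends on Design — holds.
Integrate depends on Deploy — holds.
Deploy is blocked on Draft — holds.
Draft must be done before Design — holds.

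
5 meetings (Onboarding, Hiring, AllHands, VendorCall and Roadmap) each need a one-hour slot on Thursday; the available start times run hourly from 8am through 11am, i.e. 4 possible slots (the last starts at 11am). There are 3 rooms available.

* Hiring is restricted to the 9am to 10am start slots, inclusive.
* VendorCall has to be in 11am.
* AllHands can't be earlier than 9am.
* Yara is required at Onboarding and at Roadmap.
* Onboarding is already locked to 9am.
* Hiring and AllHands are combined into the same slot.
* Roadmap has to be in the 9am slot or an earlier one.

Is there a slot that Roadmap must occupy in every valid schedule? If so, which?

Roadmap's window is 8am–9am.
Onboarding is fixed at 9am, and Roadmap can't share a slot with Onboarding.
So Roadmap must be 8am.

8am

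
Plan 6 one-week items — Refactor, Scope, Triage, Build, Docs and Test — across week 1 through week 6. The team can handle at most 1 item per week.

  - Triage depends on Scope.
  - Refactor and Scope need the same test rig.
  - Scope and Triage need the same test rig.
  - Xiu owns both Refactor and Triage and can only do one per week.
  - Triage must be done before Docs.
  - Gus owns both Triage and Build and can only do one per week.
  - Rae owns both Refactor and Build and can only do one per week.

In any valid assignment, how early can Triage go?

Precedence pushes Triage to at least week 2; downstream work caps Triage at week 5.
Triage at week 2 is achievable: Build -> week 5; Test -> week 6; Scope -> week 1; Triage -> week 2; Refactor -> week 4; Docs -> week 3.

week 2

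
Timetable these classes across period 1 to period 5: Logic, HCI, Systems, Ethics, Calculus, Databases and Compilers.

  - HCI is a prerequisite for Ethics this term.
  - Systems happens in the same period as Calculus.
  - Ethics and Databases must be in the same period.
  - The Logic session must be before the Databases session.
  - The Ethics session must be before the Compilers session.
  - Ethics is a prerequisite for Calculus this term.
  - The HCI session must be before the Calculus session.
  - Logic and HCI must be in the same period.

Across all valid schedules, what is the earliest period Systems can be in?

Systems must be in the same period as Calculus, which can't be before period 3, so Systems is at least period 3.
Systems at period 3 is achievable: Systems=period 3, Calculus=period 3, Logic=period 1, Databases=period 2, Compilers=period 3, HCI=period 1, Ethics=period 2.

period 3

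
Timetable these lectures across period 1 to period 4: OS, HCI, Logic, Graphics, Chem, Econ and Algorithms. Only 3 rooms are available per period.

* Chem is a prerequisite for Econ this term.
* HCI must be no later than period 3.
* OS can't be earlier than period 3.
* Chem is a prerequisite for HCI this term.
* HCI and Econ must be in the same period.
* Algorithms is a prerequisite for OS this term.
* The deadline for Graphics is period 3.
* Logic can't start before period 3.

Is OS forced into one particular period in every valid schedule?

OS can be period 3 (e.g. Logic -> period 3, Chem -> period 1, OS -> period 3, Graphics -> period 1, Econ -> period 2, HCI -> period 2, Algorithms -> period 1) or period 4 (e.g. Logic in period 3, Algorithms in period 1, HCI in period 2, Econ in period 2, Graphics in period 1, OS in period 4, Chem in period 1).

No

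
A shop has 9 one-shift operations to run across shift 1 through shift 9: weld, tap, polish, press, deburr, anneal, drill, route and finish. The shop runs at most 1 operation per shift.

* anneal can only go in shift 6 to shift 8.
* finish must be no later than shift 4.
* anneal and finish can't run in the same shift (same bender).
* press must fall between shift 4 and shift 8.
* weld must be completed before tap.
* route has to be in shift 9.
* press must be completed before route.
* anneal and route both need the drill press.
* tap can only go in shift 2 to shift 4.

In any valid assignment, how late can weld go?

shift 3

Downstream work caps weld at shift 3.
weld at shift 3 is achievable: tap=shift 4; polish=shift 2; finish=shift 1; drill=shift 8; anneal=shift 6; press=shift 5; weld=shift 3; deburr=shift 7; route=shift 9.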